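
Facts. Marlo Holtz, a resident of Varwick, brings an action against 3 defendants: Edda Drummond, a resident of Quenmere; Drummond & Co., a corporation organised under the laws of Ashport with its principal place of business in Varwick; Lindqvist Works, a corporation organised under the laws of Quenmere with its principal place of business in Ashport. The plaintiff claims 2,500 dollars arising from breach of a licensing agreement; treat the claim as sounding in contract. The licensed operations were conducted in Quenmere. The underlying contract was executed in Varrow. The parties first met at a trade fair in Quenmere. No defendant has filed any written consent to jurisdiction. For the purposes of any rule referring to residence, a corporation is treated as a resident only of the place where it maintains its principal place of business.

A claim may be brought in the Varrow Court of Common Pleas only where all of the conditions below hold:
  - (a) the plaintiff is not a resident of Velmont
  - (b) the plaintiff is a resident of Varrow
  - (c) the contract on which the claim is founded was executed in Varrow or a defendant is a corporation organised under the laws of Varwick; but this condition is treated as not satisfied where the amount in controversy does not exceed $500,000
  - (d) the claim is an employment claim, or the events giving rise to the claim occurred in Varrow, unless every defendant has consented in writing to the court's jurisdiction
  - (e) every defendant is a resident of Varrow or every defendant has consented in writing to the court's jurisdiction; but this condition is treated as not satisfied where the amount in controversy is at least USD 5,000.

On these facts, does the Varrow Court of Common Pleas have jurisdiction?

No

The Varrow Court of Common Pleas:
  (a) The plaintiff resides in Varwick, which is not Velmont. Condition met.
  (b) The plaintiff resides in Varwick, not Varrow. Not satisfied.
  (c) The contract was executed in Varrow, so one alternative holds. But the carve-out bites: the amount in controversy is $2,500, within the $500,000 ceiling. Fails.
  (d) The claim is a contract claim, not an employment claim; the operative events occurred in Quenmere, not Varrow — none of the alternatives is met. Nor does the 'unless' clause help: no such written consent has been filed. Condition not met.
  (e) The defendants reside as follows — Edda Drummond in Quenmere, Drummond & Co. in Varwick, Lindqvist Works in Ashport — not all in Varrow; no such written consent has been filed — none of the alternatives is met. Not satisfied.
  → Not every requirement is met — no jurisdiction.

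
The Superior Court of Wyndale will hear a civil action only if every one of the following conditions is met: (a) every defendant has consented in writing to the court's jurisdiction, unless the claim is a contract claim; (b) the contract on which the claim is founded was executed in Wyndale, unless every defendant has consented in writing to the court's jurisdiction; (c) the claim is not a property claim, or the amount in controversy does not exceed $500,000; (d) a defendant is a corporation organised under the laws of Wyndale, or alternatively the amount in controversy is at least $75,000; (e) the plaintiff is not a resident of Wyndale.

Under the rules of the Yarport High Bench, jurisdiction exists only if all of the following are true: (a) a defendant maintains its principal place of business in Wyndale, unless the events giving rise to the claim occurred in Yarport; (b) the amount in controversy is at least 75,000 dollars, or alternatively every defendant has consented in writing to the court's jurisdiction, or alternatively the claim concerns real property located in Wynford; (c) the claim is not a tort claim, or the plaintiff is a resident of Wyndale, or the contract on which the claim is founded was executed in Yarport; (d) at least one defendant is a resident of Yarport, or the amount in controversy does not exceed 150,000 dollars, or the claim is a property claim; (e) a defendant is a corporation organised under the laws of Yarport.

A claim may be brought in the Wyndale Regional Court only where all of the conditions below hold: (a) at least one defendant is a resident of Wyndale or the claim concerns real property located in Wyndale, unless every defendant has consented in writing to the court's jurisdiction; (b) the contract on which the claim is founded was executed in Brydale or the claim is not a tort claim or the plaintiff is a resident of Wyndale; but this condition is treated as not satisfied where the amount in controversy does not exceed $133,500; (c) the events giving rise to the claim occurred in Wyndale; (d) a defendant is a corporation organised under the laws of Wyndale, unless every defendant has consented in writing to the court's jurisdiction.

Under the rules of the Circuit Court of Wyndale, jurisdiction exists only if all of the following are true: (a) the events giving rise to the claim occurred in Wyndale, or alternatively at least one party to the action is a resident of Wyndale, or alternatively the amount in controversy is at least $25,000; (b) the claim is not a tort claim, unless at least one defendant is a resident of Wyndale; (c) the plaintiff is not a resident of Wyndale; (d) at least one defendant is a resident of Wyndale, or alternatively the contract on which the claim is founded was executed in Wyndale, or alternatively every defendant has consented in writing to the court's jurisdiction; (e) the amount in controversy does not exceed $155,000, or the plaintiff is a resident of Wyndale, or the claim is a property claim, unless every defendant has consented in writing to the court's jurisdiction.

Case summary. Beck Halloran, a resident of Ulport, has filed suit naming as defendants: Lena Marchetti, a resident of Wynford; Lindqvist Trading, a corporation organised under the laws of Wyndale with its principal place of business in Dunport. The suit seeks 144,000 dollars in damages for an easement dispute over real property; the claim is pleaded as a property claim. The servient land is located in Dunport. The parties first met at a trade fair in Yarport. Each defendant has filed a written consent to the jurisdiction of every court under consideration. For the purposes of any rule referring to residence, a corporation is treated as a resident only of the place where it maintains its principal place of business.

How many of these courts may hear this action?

The Superior Court of Wyndale:
  (a) Every defendant has filed written consent. Condition met.
  (b) No contract (and hence no place of execution) is alleged. The proviso rescues it, though: every defendant has filed written consent. Condition met.
  (c) The amount in controversy is $144,000, within the $500,000 ceiling — that alternative is enough. Met.
  (d) Lindqvist Trading is organised under the laws of Wyndale — that alternative is enough. Satisfied.
  (e) The plaintiff resides in Ulport, which is not Wyndale. Met.
  → The court has jurisdiction.
The Yarport High Bench:
  (a) The corporate defendant(s) have their principal place of business in Dunport, not Wyndale. And the operative events occurred in Dunport, not Yarport, so the proviso does not save it. Fails.
  (b) The amount in controversy is USD 144,000, which meets the $75,000 floor — that alternative is enough. Condition met.
  (c) The claim is a property claim, not a tort claim — that alternative is enough. Condition met.
  (d) The amount in controversy is USD 144,000, within the $150,000 ceiling, so one alternative holds. Satisfied.
  (e) The corporate defendant(s) are organised in Wyndale, not Yarport. Fails.
  → Not every requirement is met — no jurisdiction.
The Wyndale Regional Court:
  (a) No defendant resides in Wyndale (they reside in Wynford, Dunport); the property lies in Dunport, not Wyndale — none of the alternatives is met. However, every defendant has filed written consent, so the 'unless' proviso supplies this condition. Met.
  (b) The claim is a property claim, not a tort claim, so one alternative holds. The exception is not triggered, since the amount in controversy is USD 144,000, above the USD 133,500 ceiling. Satisfied.
  (c) The operative events occurred in Dunport, not Wyndale. Condition not met.
  (d) Lindqvist Trading is organised under the laws of Wyndale. Satisfied.
  → At least one condition fails; no jurisdiction.
The Circuit Court of Wyndale:
  (a) The amount in controversy is $144,000, which meets the $25,000 floor, so one alternative holds. Met.
  (b) The claim is a property claim, not a tort claim. Met.
  (c) The plaintiff resides in Ulport, which is not Wyndale. Met.
  (d) Every defendant has filed written consent, so this disjunct is met. Met.
  (e) The amount in controversy is 144,000 dollars, within the USD 155,000 ceiling, which satisfies one of the alternatives. Satisfied.
  → All conditions met; jurisdiction exists.
Courts with jurisdiction: the Superior Court of Wyndale, the Circuit Court of Wyndale — 2 in total.

2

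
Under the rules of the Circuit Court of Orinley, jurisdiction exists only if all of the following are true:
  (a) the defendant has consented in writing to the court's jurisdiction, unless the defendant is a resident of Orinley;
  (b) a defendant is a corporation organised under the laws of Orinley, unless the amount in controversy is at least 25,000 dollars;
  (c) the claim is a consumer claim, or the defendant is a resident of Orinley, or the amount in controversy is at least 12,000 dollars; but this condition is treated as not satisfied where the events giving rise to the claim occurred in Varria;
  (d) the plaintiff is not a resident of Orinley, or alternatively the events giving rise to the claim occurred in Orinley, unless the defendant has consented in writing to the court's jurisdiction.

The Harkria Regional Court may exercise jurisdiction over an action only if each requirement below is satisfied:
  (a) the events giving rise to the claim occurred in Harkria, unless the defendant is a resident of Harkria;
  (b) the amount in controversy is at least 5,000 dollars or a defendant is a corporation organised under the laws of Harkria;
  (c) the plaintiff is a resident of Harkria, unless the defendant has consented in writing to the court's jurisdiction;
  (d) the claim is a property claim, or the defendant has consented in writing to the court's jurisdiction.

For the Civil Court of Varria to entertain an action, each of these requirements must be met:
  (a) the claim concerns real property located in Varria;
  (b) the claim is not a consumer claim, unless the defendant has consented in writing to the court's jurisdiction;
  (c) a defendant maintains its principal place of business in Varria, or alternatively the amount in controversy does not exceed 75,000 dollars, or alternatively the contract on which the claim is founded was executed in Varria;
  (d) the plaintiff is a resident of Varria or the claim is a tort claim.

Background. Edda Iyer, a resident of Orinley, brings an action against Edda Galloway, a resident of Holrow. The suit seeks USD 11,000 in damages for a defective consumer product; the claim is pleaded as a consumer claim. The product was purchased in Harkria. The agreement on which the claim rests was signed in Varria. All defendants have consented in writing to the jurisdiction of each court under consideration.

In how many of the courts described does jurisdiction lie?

The Circuit Court of Orinley:
  (a) Every defendant has filed written consent. Satisfied.
  (b) No defendant is a corporation. And the amount in controversy is $11,000, below the 25,000 dollars floor, so the proviso does not save it. Not satisfied.
  (c) The claim is a consumer claim, so this disjunct is met. The exception is not triggered, since the operative events occurred in Harkria, not Varria. Satisfied.
  (d) The plaintiff resides in Orinley; the operative events occurred in Harkria, not Orinley — every alternative fails. However, every defendant has filed written consent, so the 'unless' proviso supplies this condition. Satisfied.
  → No jurisdiction.
The Harkria Regional Court:
  (a) The operative events occurred in Harkria. Condition met.
  (b) The amount in controversy is USD 11,000, which meets the 5,000 dollars floor, which satisfies one of the alternatives. Met.
  (c) The plaintiff resides in Orinley, not Harkria. The proviso rescues it, though: every defendant has filed written consent. Met.
  (d) Every defendant has filed written consent — that alternative is enough. Condition met.
  → Jurisdiction lies.
The Civil Court of Varria:
  (a) The claim does not concern real property. Fails.
  (b) The claim is a consumer claim. However, every defendant has filed written consent, so the 'unless' proviso supplies this condition. Satisfied.
  (c) The amount in controversy is USD 11,000, within the 75,000 dollars ceiling, which satisfies one of the alternatives. Satisfied.
  (d) The plaintiff resides in Orinley, not Varria; the claim is a consumer claim, not a tort claim — no alternative holds. Not met.
  → Not every requirement is met — no jurisdiction.
Courts with jurisdiction: the Harkria Regional Court — 1 in total.

1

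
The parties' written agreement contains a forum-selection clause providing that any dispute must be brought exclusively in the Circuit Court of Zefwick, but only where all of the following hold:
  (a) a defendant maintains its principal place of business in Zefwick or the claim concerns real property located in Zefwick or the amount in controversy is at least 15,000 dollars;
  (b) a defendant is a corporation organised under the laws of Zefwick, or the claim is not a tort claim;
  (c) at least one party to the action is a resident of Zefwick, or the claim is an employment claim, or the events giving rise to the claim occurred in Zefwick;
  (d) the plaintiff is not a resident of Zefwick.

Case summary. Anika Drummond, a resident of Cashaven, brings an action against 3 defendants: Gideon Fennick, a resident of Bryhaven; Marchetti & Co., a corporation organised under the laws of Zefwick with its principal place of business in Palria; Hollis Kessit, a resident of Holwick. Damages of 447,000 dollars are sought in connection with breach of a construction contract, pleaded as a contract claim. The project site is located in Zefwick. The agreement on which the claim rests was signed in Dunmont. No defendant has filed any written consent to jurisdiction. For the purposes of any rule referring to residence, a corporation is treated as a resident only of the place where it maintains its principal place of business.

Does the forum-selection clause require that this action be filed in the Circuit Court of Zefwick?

The Circuit Court of Zefwick:
  (a) The amount in controversy is 447,000 dollars, which meets the USD 15,000 floor, so one alternative holds. Met.
  (b) Marchetti & Co. is organised under the laws of Zefwick, which satisfies one of the alternatives. Condition met.
  (c) The operative events occurred in Zefwick, so one alternative holds. Condition met.
  (d) The plaintiff resides in Cashaven, which is not Zefwick. Met.
  → The clause applies.

Yes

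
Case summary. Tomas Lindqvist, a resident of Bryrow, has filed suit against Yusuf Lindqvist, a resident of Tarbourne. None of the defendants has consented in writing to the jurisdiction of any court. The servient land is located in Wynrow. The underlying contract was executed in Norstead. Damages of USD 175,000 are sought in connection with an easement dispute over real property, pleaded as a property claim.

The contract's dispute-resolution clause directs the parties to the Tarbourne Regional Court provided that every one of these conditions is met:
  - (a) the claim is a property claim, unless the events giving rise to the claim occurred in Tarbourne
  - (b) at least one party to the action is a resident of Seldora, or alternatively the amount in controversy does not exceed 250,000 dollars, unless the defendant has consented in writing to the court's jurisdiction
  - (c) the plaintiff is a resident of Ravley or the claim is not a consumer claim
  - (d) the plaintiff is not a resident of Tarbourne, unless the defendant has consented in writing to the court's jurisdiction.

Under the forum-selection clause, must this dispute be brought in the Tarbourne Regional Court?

The Tarbourne Regional Court:
  (a) The claim is a property claim. Condition met.
  (b) The amount in controversy is USD 175,000, within the USD 250,000 ceiling — that alternative is enough. Condition met.
  (c) The claim is a property claim, not a consumer claim — that alternative is enough. Condition met.
  (d) The plaintiff resides in Bryrow, which is not Tarbourne. Satisfied.
  → Forum clause is triggered.

Yes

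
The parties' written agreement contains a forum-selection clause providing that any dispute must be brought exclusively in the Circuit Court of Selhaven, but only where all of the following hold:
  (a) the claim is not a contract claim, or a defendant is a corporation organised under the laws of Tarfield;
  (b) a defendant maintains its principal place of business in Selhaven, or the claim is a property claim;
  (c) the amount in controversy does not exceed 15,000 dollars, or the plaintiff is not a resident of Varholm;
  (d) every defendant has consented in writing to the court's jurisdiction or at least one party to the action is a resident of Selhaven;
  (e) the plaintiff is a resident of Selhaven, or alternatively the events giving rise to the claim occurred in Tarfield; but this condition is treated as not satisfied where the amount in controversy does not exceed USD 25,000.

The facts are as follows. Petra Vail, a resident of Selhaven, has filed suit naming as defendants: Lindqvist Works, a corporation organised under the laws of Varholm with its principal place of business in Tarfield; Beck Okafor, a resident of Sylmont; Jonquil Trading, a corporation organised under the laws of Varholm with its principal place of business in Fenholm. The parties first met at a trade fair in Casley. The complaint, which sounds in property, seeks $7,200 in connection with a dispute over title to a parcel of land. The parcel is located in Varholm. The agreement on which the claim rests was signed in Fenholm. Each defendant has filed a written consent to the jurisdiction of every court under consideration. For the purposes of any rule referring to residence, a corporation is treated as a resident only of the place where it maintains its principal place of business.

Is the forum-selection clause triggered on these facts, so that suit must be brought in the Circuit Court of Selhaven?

No

The Circuit Court of Selhaven:
  (a) The claim is a property claim, not a contract claim, which satisfies one of the alternatives. Condition met.
  (b) The claim is a property claim, so one alternative holds. Condition met.
  (c) The amount in controversy is $7,200, within the USD 15,000 ceiling, so one alternative holds. Satisfied.
  (d) Every defendant has filed written consent, so one alternative holds. Condition met.
  (e) The plaintiff resides in Selhaven, so one alternative holds. But the carve-out bites: the amount in controversy is $7,200, within the 25,000 dollars ceiling. Not met.
  → Forum clause is not triggered.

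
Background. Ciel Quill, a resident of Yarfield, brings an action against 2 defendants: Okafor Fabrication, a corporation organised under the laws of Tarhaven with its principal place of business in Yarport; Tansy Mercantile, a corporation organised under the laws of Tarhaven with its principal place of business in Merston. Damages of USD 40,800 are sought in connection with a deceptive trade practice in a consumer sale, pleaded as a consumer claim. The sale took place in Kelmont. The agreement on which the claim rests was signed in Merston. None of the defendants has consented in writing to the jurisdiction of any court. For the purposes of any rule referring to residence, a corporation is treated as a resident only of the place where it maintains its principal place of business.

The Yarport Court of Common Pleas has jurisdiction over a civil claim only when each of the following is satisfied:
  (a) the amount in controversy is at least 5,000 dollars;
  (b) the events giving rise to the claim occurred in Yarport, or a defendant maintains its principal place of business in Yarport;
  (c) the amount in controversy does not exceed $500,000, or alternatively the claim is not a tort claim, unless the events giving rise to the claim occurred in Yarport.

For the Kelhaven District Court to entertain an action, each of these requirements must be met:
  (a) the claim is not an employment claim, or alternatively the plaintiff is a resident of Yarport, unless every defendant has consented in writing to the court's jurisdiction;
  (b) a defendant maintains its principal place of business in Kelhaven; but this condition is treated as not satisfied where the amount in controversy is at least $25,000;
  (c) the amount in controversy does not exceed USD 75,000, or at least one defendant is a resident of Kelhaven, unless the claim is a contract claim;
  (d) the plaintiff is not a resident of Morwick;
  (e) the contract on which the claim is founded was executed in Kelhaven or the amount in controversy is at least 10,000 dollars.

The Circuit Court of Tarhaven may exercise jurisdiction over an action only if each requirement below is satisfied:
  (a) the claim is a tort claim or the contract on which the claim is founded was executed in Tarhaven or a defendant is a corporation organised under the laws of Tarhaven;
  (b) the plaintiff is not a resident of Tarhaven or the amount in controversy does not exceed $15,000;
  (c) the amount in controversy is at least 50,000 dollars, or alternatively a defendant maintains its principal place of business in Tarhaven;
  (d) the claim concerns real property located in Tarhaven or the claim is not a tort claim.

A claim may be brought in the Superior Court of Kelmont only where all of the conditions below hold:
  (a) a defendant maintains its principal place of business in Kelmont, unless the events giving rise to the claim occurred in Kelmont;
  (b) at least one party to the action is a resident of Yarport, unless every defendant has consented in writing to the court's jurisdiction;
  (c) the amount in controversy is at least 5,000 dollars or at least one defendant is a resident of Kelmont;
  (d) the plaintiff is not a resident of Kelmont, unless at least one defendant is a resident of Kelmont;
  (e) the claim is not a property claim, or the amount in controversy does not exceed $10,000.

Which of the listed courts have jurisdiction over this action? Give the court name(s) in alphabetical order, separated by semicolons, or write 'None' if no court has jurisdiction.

The Yarport Court of Common Pleas:
  (a) The amount in controversy is 40,800 dollars, which meets the USD 5,000 floor. Met.
  (b) Okafor Fabrication has its principal place of business in Yarport, which satisfies one of the alternatives. Satisfied.
  (c) The amount in controversy is $40,800, within the $500,000 ceiling, which satisfies one of the alternatives. Condition met.
  → The court has jurisdiction.
The Kelhaven District Court:
  (a) The claim is a consumer claim, not an employment claim — that alternative is enough. Condition met.
  (b) The corporate defendant(s) have their principal place of business in Merston, Yarport, not Kelhaven. Not satisfied.
  (c) The amount in controversy is USD 40,800, within the 75,000 dollars ceiling, so one alternative holds. Met.
  (d) The plaintiff resides in Yarfield, which is not Morwick. Met.
  (e) The amount in controversy is USD 40,800, which meets the USD 10,000 floor, so this disjunct is met. Satisfied.
  → The court lacks jurisdiction.
The Circuit Court of Tarhaven:
  (a) Okafor Fabrication is organised under the laws of Tarhaven — that alternative is enough. Satisfied.
  (b) The plaintiff resides in Yarfield, which is not Tarhaven — that alternative is enough. Condition met.
  (c) The amount in controversy is $40,800, below the $50,000 floor; the corporate defendant(s) have their principal place of business in Merston, Yarport, not Tarhaven — no alternative holds. Fails.
  (d) The claim is a consumer claim, not a tort claim, so this disjunct is met. Met.
  → The court lacks jurisdiction.
The Superior Court of Kelmont:
  (a) The corporate defendant(s) have their principal place of business in Merston, Yarport, not Kelmont. However, the operative events occurred in Kelmont, so the 'unless' proviso supplies this condition. Condition met.
  (b) Okafor Fabrication resides in Yarport. Met.
  (c) The amount in controversy is $40,800, which meets the USD 5,000 floor, so one alternative holds. Satisfied.
  (d) The plaintiff resides in Yarfield, which is not Kelmont. Condition met.
  (e) The claim is a consumer claim, not a property claim, so one alternative holds. Met.
  → All conditions met; jurisdiction exists.

the Superior Court of Kelmont; the Yarport Court of Common Pleas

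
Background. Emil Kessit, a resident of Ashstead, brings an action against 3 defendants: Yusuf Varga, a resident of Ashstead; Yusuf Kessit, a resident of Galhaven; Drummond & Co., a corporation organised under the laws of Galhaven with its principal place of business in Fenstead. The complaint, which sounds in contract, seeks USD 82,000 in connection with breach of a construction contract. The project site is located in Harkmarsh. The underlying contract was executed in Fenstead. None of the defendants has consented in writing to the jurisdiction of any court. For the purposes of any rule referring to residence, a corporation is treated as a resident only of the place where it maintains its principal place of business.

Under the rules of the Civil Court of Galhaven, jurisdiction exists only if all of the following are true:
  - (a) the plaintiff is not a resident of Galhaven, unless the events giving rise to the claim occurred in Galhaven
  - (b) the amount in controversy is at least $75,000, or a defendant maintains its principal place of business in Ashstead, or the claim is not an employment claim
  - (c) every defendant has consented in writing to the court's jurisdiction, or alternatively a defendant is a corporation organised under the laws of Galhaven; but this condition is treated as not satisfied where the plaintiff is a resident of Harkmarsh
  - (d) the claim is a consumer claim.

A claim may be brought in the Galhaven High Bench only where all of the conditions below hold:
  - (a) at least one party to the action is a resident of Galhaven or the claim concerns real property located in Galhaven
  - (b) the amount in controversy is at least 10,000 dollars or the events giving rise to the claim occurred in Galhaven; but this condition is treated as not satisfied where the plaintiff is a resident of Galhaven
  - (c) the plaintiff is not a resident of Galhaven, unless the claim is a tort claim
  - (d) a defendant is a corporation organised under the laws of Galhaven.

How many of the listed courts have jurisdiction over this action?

1

The Civil Court of Galhaven:
  (a) The plaintiff resides in Ashstead, which is not Galhaven. Condition met.
  (b) The amount in controversy is $82,000, which meets the USD 75,000 floor, so this disjunct is met. Met.
  (c) Drummond & Co. is organised under the laws of Galhaven, which satisfies one of the alternatives. The carve-out does not apply: the plaintiff resides in Ashstead, not Harkmarsh. Satisfied.
  (d) The claim is a contract claim, not a consumer claim. Not satisfied.
  → No jurisdiction.
The Galhaven High Bench:
  (a) Yusuf Kessit resides in Galhaven, so one alternative holds. Satisfied.
  (b) The amount in controversy is $82,000, which meets the USD 10,000 floor, so one alternative holds. And the carve-out is inapplicable — the plaintiff resides in Ashstead, not Galhaven. Condition met.
  (c) The plaintiff resides in Ashstead, which is not Galhaven. Met.
  (d) Drummond & Co. is organised under the laws of Galhaven. Satisfied.
  → The court has jurisdiction.
Courts with jurisdiction: the Galhaven High Bench — 1 in total.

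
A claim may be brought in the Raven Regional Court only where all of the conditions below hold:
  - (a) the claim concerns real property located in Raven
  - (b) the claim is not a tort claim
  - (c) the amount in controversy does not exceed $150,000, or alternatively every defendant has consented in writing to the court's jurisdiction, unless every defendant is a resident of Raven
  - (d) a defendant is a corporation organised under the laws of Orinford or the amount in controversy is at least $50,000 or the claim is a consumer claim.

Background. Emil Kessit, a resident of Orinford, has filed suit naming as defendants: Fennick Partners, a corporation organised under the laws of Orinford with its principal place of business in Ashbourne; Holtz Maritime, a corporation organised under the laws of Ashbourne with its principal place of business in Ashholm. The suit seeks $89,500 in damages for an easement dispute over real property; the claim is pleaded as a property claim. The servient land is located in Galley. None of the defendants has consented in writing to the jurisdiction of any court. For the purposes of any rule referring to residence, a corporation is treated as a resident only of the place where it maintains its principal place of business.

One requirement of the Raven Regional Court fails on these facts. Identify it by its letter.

The Raven Regional Court:
  (a) The property lies in Galley, not Raven. Not met.
  (b) The claim is a property claim, not a tort claim. Condition met.
  (c) The amount in controversy is 89,500 dollars, within the 150,000 dollars ceiling, so one alternative holds. Satisfied.
  (d) Fennick Partners is organised under the laws of Orinford — that alternative is enough. Condition met.
Only condition (a) fails.

(a)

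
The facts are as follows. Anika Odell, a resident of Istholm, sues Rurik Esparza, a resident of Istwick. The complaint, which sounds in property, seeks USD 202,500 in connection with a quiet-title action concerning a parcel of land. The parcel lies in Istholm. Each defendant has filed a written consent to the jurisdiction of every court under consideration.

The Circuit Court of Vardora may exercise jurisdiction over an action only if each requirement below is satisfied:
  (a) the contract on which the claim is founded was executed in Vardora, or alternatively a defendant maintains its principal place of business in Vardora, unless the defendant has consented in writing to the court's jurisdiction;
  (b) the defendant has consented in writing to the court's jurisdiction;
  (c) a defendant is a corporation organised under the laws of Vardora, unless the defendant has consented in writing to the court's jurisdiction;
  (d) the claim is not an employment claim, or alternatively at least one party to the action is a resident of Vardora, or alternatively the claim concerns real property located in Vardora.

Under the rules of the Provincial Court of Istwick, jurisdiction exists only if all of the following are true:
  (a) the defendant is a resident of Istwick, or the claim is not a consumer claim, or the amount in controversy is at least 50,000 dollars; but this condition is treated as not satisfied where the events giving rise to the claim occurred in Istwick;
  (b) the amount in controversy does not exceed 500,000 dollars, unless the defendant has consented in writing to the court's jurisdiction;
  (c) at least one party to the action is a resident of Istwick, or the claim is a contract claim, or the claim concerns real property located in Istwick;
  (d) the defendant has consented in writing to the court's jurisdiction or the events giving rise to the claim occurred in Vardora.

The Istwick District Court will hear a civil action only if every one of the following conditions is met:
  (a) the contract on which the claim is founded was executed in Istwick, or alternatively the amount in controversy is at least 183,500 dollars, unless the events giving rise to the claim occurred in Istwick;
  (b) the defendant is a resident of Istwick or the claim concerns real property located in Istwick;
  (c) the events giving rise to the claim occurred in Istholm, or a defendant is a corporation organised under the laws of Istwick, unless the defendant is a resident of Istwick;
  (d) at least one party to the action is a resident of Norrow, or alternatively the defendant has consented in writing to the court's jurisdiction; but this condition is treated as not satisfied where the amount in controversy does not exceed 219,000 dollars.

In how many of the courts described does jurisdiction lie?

2

The Circuit Court of Vardora:
  (a) No contract (and hence no place of execution) is alleged; no defendant is a corporation — every alternative fails. But every defendant has filed written consent, and the 'unless' clause therefore excuses the requirement. Condition met.
  (b) Every defendant has filed written consent. Condition met.
  (c) No defendant is a corporation. The proviso rescues it, though: every defendant has filed written consent. Met.
  (d) The claim is a property claim, not an employment claim — that alternative is enough. Met.
  → All conditions met; jurisdiction exists.
The Provincial Court of Istwick:
  (a) The defendant resides in Istwick — that alternative is enough. The carve-out does not apply: the operative events occurred in Istholm, not Istwick. Satisfied.
  (b) The amount in controversy is USD 202,500, within the 500,000 dollars ceiling. Met.
  (c) Rurik Esparza resides in Istwick — that alternative is enough. Met.
  (d) Every defendant has filed written consent — that alternative is enough. Condition met.
  → All conditions met; jurisdiction exists.
The Istwick District Court:
  (a) The amount in controversy is USD 202,500, which meets the USD 183,500 floor, so one alternative holds. Satisfied.
  (b) The defendant resides in Istwick, so one alternative holds. Met.
  (c) The operative events occurred in Istholm, so one alternative holds. Condition met.
  (d) Every defendant has filed written consent, which satisfies one of the alternatives. However, the amount in controversy is $202,500, within the $219,000 ceiling, which falls within the stated exception and so defeats the condition. Not met.
  → The court lacks jurisdiction.
Courts with jurisdiction: the Circuit Court of Vardora, the Provincial Court of Istwick — 2 in total.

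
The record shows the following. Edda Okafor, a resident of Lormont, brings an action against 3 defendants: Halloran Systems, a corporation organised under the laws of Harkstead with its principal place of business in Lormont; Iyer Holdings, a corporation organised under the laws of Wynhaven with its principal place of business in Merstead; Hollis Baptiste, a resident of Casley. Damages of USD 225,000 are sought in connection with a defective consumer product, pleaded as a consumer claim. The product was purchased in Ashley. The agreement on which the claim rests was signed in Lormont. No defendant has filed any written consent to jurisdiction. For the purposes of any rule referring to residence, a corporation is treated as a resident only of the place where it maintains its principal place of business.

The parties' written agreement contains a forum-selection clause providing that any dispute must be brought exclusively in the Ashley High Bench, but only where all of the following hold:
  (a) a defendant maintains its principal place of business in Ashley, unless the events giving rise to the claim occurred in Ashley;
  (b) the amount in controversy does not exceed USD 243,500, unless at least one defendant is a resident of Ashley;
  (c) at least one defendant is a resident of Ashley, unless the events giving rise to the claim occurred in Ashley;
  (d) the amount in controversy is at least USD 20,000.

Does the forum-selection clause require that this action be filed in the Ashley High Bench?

Yes

The Ashley High Bench:
  (a) The corporate defendant(s) have their principal place of business in Lormont, Merstead, not Ashley. However, the operative events occurred in Ashley, so the 'unless' proviso supplies this condition. Met.
  (b) The amount in controversy is USD 225,000, within the $243,500 ceiling. Satisfied.
  (c) No defendant resides in Ashley (they reside in Lormont, Merstead, Casley). The proviso rescues it, though: the operative events occurred in Ashley. Condition met.
  (d) The amount in controversy is 225,000 dollars, which meets the 20,000 dollars floor. Satisfied.
  → Forum clause is triggered.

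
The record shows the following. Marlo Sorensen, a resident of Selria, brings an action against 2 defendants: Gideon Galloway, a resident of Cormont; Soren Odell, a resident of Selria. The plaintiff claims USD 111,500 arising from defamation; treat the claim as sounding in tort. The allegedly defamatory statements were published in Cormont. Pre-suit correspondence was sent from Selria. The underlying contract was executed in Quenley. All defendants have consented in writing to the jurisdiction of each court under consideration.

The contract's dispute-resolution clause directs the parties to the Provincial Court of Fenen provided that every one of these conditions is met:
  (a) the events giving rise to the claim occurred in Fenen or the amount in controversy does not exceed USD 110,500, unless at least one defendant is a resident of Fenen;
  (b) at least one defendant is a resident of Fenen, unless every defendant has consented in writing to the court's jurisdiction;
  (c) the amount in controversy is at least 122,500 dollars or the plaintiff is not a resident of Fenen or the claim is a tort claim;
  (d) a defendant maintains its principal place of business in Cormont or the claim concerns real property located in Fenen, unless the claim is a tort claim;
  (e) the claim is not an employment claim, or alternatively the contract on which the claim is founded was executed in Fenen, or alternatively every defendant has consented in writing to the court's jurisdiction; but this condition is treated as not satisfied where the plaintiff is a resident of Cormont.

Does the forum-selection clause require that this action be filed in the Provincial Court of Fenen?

No

The Provincial Court of Fenen:
  (a) The operative events occurred in Cormont, not Fenen; the amount in controversy is $111,500, above the USD 110,500 ceiling — no alternative holds. The proviso offers no rescue either, since no defendant resides in Fenen (they reside in Cormont, Selria). Not met.
  (b) No defendant resides in Fenen (they reside in Cormont, Selria). The proviso rescues it, though: every defendant has filed written consent. Met.
  (c) The plaintiff resides in Selria, which is not Fenen, so one alternative holds. Satisfied.
  (d) No defendant is a corporation; the claim does not concern real property — no alternative holds. The proviso rescues it, though: the claim is a tort claim. Met.
  (e) The claim is a tort claim, not an employment claim, which satisfies one of the alternatives. The carve-out does not apply: the plaintiff resides in Selria, not Cormont. Met.
  → Forum clause is not triggered.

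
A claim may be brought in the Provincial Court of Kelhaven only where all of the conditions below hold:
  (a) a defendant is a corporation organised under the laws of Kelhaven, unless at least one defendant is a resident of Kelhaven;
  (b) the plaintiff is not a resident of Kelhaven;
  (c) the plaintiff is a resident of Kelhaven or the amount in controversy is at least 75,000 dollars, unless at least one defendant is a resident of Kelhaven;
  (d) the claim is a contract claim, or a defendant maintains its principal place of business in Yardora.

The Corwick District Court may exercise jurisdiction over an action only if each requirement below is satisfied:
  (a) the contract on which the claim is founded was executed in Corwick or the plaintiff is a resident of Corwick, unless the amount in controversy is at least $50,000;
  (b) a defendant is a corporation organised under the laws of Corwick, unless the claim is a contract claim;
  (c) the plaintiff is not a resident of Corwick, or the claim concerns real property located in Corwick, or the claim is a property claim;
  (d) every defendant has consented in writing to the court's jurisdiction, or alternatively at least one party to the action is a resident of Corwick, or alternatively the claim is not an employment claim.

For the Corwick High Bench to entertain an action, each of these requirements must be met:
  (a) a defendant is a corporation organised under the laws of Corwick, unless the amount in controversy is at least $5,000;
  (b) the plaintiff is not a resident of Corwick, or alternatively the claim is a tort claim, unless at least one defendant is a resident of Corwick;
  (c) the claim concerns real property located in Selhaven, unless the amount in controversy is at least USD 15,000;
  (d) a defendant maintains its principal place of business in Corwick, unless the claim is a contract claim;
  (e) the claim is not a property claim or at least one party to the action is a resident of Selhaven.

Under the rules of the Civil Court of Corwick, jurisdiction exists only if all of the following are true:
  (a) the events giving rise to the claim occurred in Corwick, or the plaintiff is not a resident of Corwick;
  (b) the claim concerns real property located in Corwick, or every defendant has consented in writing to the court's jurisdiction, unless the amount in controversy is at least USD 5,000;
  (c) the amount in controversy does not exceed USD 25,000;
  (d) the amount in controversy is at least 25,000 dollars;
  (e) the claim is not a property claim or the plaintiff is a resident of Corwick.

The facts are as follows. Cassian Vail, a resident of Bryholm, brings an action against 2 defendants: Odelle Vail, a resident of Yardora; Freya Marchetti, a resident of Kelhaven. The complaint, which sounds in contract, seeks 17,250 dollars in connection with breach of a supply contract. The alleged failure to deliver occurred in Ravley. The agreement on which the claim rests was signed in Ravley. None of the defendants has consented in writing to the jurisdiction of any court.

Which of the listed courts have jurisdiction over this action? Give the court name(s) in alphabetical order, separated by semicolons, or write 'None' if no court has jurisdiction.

the Corwick High Bench; the Provincial Court of Kelhaven

The Provincial Court of Kelhaven:
  (a) No defendant is a corporation. But Freya Marchetti resides in Kelhaven, and the 'unless' clause therefore excuses the requirement. Met.
  (b) The plaintiff resides in Bryholm, which is not Kelhaven. Satisfied.
  (c) The plaintiff resides in Bryholm, not Kelhaven; the amount in controversy is USD 17,250, below the 75,000 dollars floor — no alternative holds. But Freya Marchetti resides in Kelhaven, and the 'unless' clause therefore excuses the requirement. Satisfied.
  (d) The claim is a contract claim, so one alternative holds. Condition met.
  → All conditions met; jurisdiction exists.
The Corwick District Court:
  (a) The contract was executed in Ravley, not Corwick; the plaintiff resides in Bryholm, not Corwick — every alternative fails. Nor does the 'unless' clause help: the amount in controversy is 17,250 dollars, below the 50,000 dollars floor. Fails.
  (b) No defendant is a corporation. The proviso rescues it, though: the claim is a contract claim. Condition met.
  (c) The plaintiff resides in Bryholm, which is not Corwick, which satisfies one of the alternatives. Satisfied.
  (d) The claim is a contract claim, not an employment claim, which satisfies one of the alternatives. Satisfied.
  → Not every requirement is met — no jurisdiction.
The Corwick High Bench:
  (a) No defendant is a corporation. However, the amount in controversy is 17,250 dollars, which meets the USD 5,000 floor, so the 'unless' proviso supplies this condition. Met.
  (b) The plaintiff resides in Bryholm, which is not Corwick, so this disjunct is met. Satisfied.
  (c) The claim does not concern real property. But the amount in controversy is USD 17,250, which meets the 15,000 dollars floor, and the 'unless' clause therefore excuses the requirement. Condition met.
  (d) No defendant is a corporation. But the claim is a contract claim, and the 'unless' clause therefore excuses the requirement. Condition met.
  (e) The claim is a contract claim, not a property claim, so this disjunct is met. Condition met.
  → Jurisdiction lies.
The Civil Court of Corwick:
  (a) The plaintiff resides in Bryholm, which is not Corwick, so this disjunct is met. Satisfied.
  (b) The claim does not concern real property; no such written consent has been filed — no alternative holds. But the amount in controversy is 17,250 dollars, which meets the USD 5,000 floor, and the 'unless' clause therefore excuses the requirement. Satisfied.
  (c) The amount in controversy is 17,250 dollars, within the $25,000 ceiling. Satisfied.
  (d) The amount in controversy is 17,250 dollars, below the USD 25,000 floor. Condition not met.
  (e) The claim is a contract claim, not a property claim, which satisfies one of the alternatives. Condition met.
  → At least one condition fails; no jurisdiction.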